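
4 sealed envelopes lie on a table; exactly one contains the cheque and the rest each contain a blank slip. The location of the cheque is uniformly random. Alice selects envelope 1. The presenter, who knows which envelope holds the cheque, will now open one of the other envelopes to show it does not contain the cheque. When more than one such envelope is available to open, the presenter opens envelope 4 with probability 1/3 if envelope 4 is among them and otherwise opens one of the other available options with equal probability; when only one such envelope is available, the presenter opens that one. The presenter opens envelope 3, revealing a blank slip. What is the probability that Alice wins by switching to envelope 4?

1/3

Condition on the true location of the cheque.
If it is in envelope 1 (prior 1/4): envelope 4 is available but not opened; envelope 3 gets probability (1 − 1/3)/2 = 1/3; weight (1/4)·(1/3) = 1/12.
If it is in envelope 2 (prior 1/4): envelope 4 is available but not opened, probability 2/3; weight (1/4)·(2/3) = 1/6.
If it is in envelope 3 (prior 1/4): the presenter opened envelope 3, so this case is ruled out; weight (1/4)·0 = 0.
If it is in envelope 4 (prior 1/4): envelope 4 holds the prize so is unavailable; the presenter chooses uniformly among the 2 others, probability 1/2; weight (1/4)·(1/2) = 1/8.
The weights sum to 3/8.
So P(the cheque in envelope 4 | the presenter opened envelope 3) = (1/8) / (3/8) = 1/3.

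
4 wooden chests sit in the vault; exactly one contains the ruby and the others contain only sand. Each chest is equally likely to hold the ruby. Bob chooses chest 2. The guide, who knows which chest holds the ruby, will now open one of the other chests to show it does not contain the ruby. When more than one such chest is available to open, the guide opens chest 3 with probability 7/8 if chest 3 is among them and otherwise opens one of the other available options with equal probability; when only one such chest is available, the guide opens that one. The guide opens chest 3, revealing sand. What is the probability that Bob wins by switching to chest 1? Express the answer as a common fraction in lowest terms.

Apply Bayes' rule, conditioning on where the ruby actually is.
If it is in any of chests 1, 2, and 4 (prior 1/4 each): chest 3 is available, opened with probability 7/8; weight (1/4)·(7/8) = 7/32 each.
If it is in chest 3 (prior 1/4): the guide opened chest 3, so this case is ruled out; weight (1/4)·0 = 0.
The weights sum to 21/32.
So P(the ruby in chest 1 | the guide opened chest 3) = (7/32) / (21/32) = 1/3.

1/3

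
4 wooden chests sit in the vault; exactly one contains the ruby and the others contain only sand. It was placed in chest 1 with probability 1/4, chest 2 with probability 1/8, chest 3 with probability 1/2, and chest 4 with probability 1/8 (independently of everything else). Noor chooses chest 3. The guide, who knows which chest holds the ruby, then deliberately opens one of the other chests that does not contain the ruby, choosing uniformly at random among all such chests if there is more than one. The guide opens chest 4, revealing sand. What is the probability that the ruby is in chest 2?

Consider each possible location of the ruby in turn.
If it is in chest 1 (prior 1/4): the guide has 2 equally likely choices, so probability 1/2; weight (1/4)·(1/2) = 1/8.
If it is in chest 2 (prior 1/8): the guide has 2 equally likely choices, so probability 1/2; weight (1/8)·(1/2) = 1/16.
If it is in chest 3 (prior 1/2): the guide has 3 equally likely choices, so probability 1/3; weight (1/2)·(1/3) = 1/6.
If it is in chest 4 (prior 1/8): the guide opened chest 4, so this case is ruled out; weight (1/8)·0 = 0.
The weights sum to 17/48.
So P(the ruby in chest 2 | the guide opened chest 4) = (1/16) / (17/48) = 3/17.

3/17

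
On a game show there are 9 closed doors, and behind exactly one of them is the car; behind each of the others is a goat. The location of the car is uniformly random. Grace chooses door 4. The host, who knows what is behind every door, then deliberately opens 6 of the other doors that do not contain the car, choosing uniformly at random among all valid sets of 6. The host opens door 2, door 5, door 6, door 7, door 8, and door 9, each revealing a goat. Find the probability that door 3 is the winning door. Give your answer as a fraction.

Condition on the true location of the car.
If it is behind either of doors 1 and 3 (prior 1/9 each): the host has 7 equally likely choices, so probability 1/7; weight (1/9)·(1/7) = 1/63 each.
If it is behind any of doors 2, 5, 6, 7, 8, and 9 (prior 1/9 each): that door was opened and seen not to hold the prize — ruled out; weight (1/9)·0 = 0 each.
If it is behind door 4 (prior 1/9): the host has 28 equally likely choices, so probability 1/28; weight (1/9)·(1/28) = 1/252.
The weights sum to 1/28.
So P(the car behind door 3 | the host opened door 2, door 5, door 6, door 7, door 8, and door 9) = (1/63) / (1/28) = 4/9.

4/9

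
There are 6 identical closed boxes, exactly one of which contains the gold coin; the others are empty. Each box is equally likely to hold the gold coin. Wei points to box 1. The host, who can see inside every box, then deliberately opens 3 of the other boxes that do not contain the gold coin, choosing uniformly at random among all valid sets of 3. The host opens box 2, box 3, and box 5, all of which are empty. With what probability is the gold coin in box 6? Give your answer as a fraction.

5/12

Condition on the true location of the gold coin.
If it is in box 1 (prior 1/6): the host has 10 equally likely choices, so probability 1/10; weight (1/6)·(1/10) = 1/60.
If it is in any of boxes 2, 3, and 5 (prior 1/6 each): that box was opened and seen not to hold the prize — ruled out; weight (1/6)·0 = 0 each.
If it is in either of boxes 4 and 6 (prior 1/6 each): the host has 4 equally likely choices, so probability 1/4; weight (1/6)·(1/4) = 1/24 each.
The weights sum to 1/10.
So P(the gold coin in box 6 | the host opened box 2, box 3, and box 5) = (1/24) / (1/10) = 5/12.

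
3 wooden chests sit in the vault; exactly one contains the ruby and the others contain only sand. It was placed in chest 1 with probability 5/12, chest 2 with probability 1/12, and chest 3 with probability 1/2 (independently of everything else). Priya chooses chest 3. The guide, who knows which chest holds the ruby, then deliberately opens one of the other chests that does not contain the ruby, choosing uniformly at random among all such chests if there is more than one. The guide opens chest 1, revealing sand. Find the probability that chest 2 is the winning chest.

Consider each possible location of the ruby in turn.
If it is in chest 1 (prior 5/12): the guide opened chest 1, so this case is ruled out; weight (5/12)·0 = 0.
If it is in chest 2 (prior 1/12): the guide has no choice, probability 1; weight (1/12)·1 = 1/12.
If it is in chest 3 (prior 1/2): the guide has 2 equally likely choices, so probability 1/2; weight (1/2)·(1/2) = 1/4.
The weights sum to 1/3.
So P(the ruby in chest 2 | the guide opened chest 1) = (1/12) / (1/3) = 1/4.

1/4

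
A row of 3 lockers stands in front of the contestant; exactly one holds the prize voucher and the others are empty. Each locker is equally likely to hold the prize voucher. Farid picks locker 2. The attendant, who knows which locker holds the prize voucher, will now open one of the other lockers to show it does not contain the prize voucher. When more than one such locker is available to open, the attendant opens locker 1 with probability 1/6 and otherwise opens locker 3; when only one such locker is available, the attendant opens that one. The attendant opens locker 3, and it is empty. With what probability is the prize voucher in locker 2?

Apply Bayes' rule, conditioning on where the prize voucher actually is.
If it is in locker 1 (prior 1/3): only locker 3 is available, probability 1; weight (1/3)·1 = 1/3.
If it is in locker 2 (prior 1/3): locker 1 is available but not opened, probability 5/6; weight (1/3)·(5/6) = 5/18.
If it is in locker 3 (prior 1/3): the attendant opened locker 3, so this case is ruled out; weight (1/3)·0 = 0.
The weights sum to 11/18.
So P(the prize voucher in locker 2 | the attendant opened locker 3) = (5/18) / (11/18) = 5/11.

5/11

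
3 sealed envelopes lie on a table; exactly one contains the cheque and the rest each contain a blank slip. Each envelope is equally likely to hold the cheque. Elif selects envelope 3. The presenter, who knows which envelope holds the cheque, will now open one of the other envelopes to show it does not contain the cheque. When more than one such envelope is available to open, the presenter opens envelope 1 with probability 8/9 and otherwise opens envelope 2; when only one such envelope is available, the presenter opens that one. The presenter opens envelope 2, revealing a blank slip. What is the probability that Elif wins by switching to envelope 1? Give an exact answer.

9/10

Apply Bayes' rule, conditioning on where the cheque actually is.
If it is in envelope 1 (prior 1/3): only envelope 2 is available, probability 1; weight (1/3)·1 = 1/3.
If it is in envelope 2 (prior 1/3): the presenter opened envelope 2, so this case is ruled out; weight (1/3)·0 = 0.
If it is in envelope 3 (prior 1/3): envelope 1 is available but not opened, probability 1/9; weight (1/3)·(1/9) = 1/27.
The weights sum to 10/27.
So P(the cheque in envelope 1 | the presenter opened envelope 2) = (1/3) / (10/27) = 9/10.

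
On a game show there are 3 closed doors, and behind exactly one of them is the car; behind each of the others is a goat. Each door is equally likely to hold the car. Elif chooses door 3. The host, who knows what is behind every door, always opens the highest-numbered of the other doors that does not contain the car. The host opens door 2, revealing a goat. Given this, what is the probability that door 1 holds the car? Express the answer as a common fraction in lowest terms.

Apply Bayes' rule, conditioning on where the car actually is.
If it is behind either of doors 1 and 3 (prior 1/3 each): door 2 is the highest-numbered option available, probability 1; weight (1/3)·1 = 1/3 each.
If it is behind door 2 (prior 1/3): the host opened door 2, so this case is ruled out; weight (1/3)·0 = 0.
The weights sum to 2/3.
So P(the car behind door 1 | the host opened door 2) = (1/3) / (2/3) = 1/2.

1/2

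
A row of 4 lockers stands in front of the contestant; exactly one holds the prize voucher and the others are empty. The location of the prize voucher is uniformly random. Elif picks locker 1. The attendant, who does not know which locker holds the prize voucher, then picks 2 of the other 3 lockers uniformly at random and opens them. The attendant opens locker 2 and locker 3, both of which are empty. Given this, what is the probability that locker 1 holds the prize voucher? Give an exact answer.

1/2

Condition on the true location of the prize voucher.
If it is in either of lockers 1 and 4 (prior 1/4 each): the attendant picks exactly this set with probability 1/3 regardless, and none is the prize; weight (1/4)·(1/3) = 1/12 each.
If it is in either of lockers 2 and 3 (prior 1/4 each): that locker was opened and seen not to hold the prize — ruled out; weight (1/4)·0 = 0 each.
The weights sum to 1/6.
So P(the prize voucher in locker 1 | the attendant opened locker 2 and locker 3) = (1/12) / (1/6) = 1/2.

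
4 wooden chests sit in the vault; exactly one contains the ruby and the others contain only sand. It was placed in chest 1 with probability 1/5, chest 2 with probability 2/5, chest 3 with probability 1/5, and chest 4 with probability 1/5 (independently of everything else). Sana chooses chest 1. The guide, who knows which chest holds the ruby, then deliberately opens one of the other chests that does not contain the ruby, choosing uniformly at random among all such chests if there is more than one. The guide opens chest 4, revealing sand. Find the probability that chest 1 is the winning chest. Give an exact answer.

Apply Bayes' rule, conditioning on where the ruby actually is.
If it is in chest 1 (prior 1/5): the guide has 3 equally likely choices, so probability 1/3; weight (1/5)·(1/3) = 1/15.
If it is in chest 2 (prior 2/5): the guide has 2 equally likely choices, so probability 1/2; weight (2/5)·(1/2) = 1/5.
If it is in chest 3 (prior 1/5): the guide has 2 equally likely choices, so probability 1/2; weight (1/5)·(1/2) = 1/10.
If it is in chest 4 (prior 1/5): the guide opened chest 4, so this case is ruled out; weight (1/5)·0 = 0.
The weights sum to 11/30.
So P(the ruby in chest 1 | the guide opened chest 4) = (1/15) / (11/30) = 2/11.

2/11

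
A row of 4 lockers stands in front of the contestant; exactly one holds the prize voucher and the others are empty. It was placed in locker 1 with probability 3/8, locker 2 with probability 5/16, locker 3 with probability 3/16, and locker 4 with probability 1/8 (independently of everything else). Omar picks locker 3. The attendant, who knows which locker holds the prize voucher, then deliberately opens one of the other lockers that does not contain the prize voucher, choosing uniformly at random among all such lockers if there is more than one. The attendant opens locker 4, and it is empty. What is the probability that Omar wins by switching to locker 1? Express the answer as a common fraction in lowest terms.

6/13

Consider each possible location of the prize voucher in turn.
If it is in locker 1 (prior 3/8): the attendant has 2 equally likely choices, so probability 1/2; weight (3/8)·(1/2) = 3/16.
If it is in locker 2 (prior 5/16): the attendant has 2 equally likely choices, so probability 1/2; weight (5/16)·(1/2) = 5/32.
If it is in locker 3 (prior 3/16): the attendant has 3 equally likely choices, so probability 1/3; weight (3/16)·(1/3) = 1/16.
If it is in locker 4 (prior 1/8): the attendant opened locker 4, so this case is ruled out; weight (1/8)·0 = 0.
The weights sum to 13/32.
So P(the prize voucher in locker 1 | the attendant opened locker 4) = (3/16) / (13/32) = 6/13.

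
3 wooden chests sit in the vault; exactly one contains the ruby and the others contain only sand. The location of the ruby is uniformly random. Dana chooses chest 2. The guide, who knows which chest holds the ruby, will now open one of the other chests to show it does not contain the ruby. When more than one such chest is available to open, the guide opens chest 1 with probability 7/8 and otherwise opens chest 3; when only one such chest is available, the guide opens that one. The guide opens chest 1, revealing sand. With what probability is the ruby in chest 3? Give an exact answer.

8/15

Condition on the true location of the ruby.
If it is in chest 1 (prior 1/3): the guide opened chest 1, so this case is ruled out; weight (1/3)·0 = 0.
If it is in chest 2 (prior 1/3): chest 1 is available, opened with probability 7/8; weight (1/3)·(7/8) = 7/24.
If it is in chest 3 (prior 1/3): only chest 1 is available, probability 1; weight (1/3)·1 = 1/3.
The weights sum to 5/8.
So P(the ruby in chest 3 | the guide opened chest 1) = (1/3) / (5/8) = 8/15.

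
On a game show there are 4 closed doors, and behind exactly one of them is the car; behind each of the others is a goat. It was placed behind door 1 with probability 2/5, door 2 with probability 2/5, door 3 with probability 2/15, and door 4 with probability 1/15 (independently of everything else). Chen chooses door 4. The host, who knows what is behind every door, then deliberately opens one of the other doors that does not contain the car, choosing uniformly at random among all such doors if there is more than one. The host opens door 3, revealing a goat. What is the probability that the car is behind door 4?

Apply Bayes' rule, conditioning on where the car actually is.
If it is behind either of doors 1 and 2 (prior 2/5 each): the host has 2 equally likely choices, so probability 1/2; weight (2/5)·(1/2) = 1/5 each.
If it is behind door 3 (prior 2/15): the host opened door 3, so this case is ruled out; weight (2/15)·0 = 0.
If it is behind door 4 (prior 1/15): the host has 3 equally likely choices, so probability 1/3; weight (1/15)·(1/3) = 1/45.
The weights sum to 19/45.
So P(the car behind door 4 | the host opened door 3) = (1/45) / (19/45) = 1/19.

1/19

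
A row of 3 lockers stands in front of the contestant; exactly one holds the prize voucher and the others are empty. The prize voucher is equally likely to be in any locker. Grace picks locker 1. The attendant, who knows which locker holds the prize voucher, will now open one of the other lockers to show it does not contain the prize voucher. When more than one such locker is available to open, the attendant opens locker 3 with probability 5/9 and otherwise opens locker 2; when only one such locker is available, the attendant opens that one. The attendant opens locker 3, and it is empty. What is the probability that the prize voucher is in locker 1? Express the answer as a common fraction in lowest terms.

Apply Bayes' rule, conditioning on where the prize voucher actually is.
If it is in locker 1 (prior 1/3): locker 3 is available, opened with probability 5/9; weight (1/3)·(5/9) = 5/27.
If it is in locker 2 (prior 1/3): only locker 3 is available, probability 1; weight (1/3)·1 = 1/3.
If it is in locker 3 (prior 1/3): the attendant opened locker 3, so this case is ruled out; weight (1/3)·0 = 0.
The weights sum to 14/27.
So P(the prize voucher in locker 1 | the attendant opened locker 3) = (5/27) / (14/27) = 5/14.

5/14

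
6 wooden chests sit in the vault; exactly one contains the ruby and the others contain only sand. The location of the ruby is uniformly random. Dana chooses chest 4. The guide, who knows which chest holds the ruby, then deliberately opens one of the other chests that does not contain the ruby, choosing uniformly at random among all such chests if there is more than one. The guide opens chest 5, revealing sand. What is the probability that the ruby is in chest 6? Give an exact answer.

5/24

Apply Bayes' rule, conditioning on where the ruby actually is.
If it is in any of chests 1, 2, 3, and 6 (prior 1/6 each): the guide has 4 equally likely choices, so probability 1/4; weight (1/6)·(1/4) = 1/24 each.
If it is in chest 4 (prior 1/6): the guide has 5 equally likely choices, so probability 1/5; weight (1/6)·(1/5) = 1/30.
If it is in chest 5 (prior 1/6): the guide opened chest 5, so this case is ruled out; weight (1/6)·0 = 0.
The weights sum to 1/5.
So P(the ruby in chest 6 | the guide opened chest 5) = (1/24) / (1/5) = 5/24.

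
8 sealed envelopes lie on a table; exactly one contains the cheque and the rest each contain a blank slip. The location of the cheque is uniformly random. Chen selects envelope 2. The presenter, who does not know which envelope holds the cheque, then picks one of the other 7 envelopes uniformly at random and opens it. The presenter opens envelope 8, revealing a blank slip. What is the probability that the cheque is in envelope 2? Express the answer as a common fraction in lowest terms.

1/7

Condition on the true location of the cheque.
If it is in any of envelopes 1, 2, 3, 4, 5, 6, and 7 (prior 1/8 each): the presenter picks envelope 8 with probability 1/7 regardless, and it is not the prize; weight (1/8)·(1/7) = 1/56 each.
If it is in envelope 8 (prior 1/8): the presenter opened envelope 8, so this case is ruled out; weight (1/8)·0 = 0.
The weights sum to 1/8.
So P(the cheque in envelope 2 | the presenter opened envelope 8) = (1/56) / (1/8) = 1/7.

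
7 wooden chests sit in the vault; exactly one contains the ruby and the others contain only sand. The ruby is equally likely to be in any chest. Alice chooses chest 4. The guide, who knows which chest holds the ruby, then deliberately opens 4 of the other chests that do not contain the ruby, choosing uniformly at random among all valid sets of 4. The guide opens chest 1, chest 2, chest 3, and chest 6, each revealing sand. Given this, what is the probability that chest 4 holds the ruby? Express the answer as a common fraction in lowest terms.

1/7

Apply Bayes' rule, conditioning on where the ruby actually is.
If it is in any of chests 1, 2, 3, and 6 (prior 1/7 each): that chest was opened and seen not to hold the prize — ruled out; weight (1/7)·0 = 0 each.
If it is in chest 4 (prior 1/7): the guide has 15 equally likely choices, so probability 1/15; weight (1/7)·(1/15) = 1/105.
If it is in either of chests 5 and 7 (prior 1/7 each): the guide has 5 equally likely choices, so probability 1/5; weight (1/7)·(1/5) = 1/35 each.
The weights sum to 1/15.
So P(the ruby in chest 4 | the guide opened chest 1, chest 2, chest 3, and chest 6) = (1/105) / (1/15) = 1/7.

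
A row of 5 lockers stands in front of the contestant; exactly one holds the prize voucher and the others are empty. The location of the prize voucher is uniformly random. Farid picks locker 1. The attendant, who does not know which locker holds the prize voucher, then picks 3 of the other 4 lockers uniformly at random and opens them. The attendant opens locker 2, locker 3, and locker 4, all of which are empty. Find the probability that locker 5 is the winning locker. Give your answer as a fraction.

Because the attendant chose which lockers to open without knowing where the prize voucher is, the choice is independent of the prize location. Learning that none of the 3 opened lockers holds the prize voucher simply rules out those 3 locations and leaves the remaining 2 lockers still equally likely by symmetry.
So P(the prize voucher in locker 5) = 1/2.

1/2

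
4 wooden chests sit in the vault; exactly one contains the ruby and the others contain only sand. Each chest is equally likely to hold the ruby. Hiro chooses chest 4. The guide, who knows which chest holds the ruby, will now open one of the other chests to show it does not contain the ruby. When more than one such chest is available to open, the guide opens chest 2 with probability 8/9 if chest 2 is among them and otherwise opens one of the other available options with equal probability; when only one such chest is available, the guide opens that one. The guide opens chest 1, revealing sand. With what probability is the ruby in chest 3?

1/6

Condition on the true location of the ruby.
If it is in chest 1 (prior 1/4): the guide opened chest 1, so this case is ruled out; weight (1/4)·0 = 0.
If it is in chest 2 (prior 1/4): chest 2 holds the prize so is unavailable; the guide chooses uniformly among the 2 others, probability 1/2; weight (1/4)·(1/2) = 1/8.
If it is in chest 3 (prior 1/4): chest 2 is available but not opened, probability 1/9; weight (1/4)·(1/9) = 1/36.
If it is in chest 4 (prior 1/4): chest 2 is available but not opened; chest 1 gets probability (1 − 8/9)/2 = 1/18; weight (1/4)·(1/18) = 1/72.
The weights sum to 1/6.
So P(the ruby in chest 3 | the guide opened chest 1) = (1/36) / (1/6) = 1/6.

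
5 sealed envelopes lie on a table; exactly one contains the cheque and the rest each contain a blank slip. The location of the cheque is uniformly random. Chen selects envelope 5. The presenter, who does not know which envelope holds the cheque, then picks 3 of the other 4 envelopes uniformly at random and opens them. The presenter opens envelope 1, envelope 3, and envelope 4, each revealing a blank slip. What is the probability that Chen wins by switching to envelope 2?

1/2

Because the presenter chose which envelopes to open without knowing where the cheque is, the choice is independent of the prize location. Learning that none of the 3 opened envelopes holds the cheque simply rules out those 3 locations and leaves the remaining 2 envelopes still equally likely by symmetry.
So P(the cheque in envelope 2) = 1/2.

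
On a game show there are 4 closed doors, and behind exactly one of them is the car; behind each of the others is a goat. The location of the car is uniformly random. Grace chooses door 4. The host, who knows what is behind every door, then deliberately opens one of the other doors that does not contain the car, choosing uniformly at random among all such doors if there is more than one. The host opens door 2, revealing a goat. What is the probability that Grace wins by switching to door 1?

Apply Bayes' rule, conditioning on where the car actually is.
If it is behind either of doors 1 and 3 (prior 1/4 each): the host has 2 equally likely choices, so probability 1/2; weight (1/4)·(1/2) = 1/8 each.
If it is behind door 2 (prior 1/4): the host opened door 2, so this case is ruled out; weight (1/4)·0 = 0.
If it is behind door 4 (prior 1/4): the host has 3 equally likely choices, so probability 1/3; weight (1/4)·(1/3) = 1/12.
The weights sum to 1/3.
So P(the car behind door 1 | the host opened door 2) = (1/8) / (1/3) = 3/8.

3/8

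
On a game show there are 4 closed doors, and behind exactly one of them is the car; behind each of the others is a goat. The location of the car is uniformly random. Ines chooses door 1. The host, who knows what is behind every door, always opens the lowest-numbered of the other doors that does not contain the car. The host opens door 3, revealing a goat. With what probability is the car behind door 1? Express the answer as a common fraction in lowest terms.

0

Condition on the true location of the car.
If it is behind either of doors 1 and 4 (prior 1/4 each): the host would have opened door 2 instead, probability 0; weight (1/4)·0 = 0 each.
If it is behind door 2 (prior 1/4): door 3 is the lowest-numbered option available, probability 1; weight (1/4)·1 = 1/4.
If it is behind door 3 (prior 1/4): the host opened door 3, so this case is ruled out; weight (1/4)·0 = 0.
The weights sum to 1/4.
So P(the car behind door 1 | the host opened door 3) = 0 / (1/4) = 0.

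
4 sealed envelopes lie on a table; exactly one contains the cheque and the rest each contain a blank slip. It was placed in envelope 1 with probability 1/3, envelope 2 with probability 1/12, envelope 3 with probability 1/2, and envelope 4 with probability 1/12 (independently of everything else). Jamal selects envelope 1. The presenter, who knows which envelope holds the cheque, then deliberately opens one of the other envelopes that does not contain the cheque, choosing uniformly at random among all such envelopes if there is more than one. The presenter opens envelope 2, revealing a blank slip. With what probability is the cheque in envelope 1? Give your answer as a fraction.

Consider each possible location of the cheque in turn.
If it is in envelope 1 (prior 1/3): the presenter has 3 equally likely choices, so probability 1/3; weight (1/3)·(1/3) = 1/9.
If it is in envelope 2 (prior 1/12): the presenter opened envelope 2, so this case is ruled out; weight (1/12)·0 = 0.
If it is in envelope 3 (prior 1/2): the presenter has 2 equally likely choices, so probability 1/2; weight (1/2)·(1/2) = 1/4.
If it is in envelope 4 (prior 1/12): the presenter has 2 equally likely choices, so probability 1/2; weight (1/12)·(1/2) = 1/24.
The weights sum to 29/72.
So P(the cheque in envelope 1 | the presenter opened envelope 2) = (1/9) / (29/72) = 8/29.

8/29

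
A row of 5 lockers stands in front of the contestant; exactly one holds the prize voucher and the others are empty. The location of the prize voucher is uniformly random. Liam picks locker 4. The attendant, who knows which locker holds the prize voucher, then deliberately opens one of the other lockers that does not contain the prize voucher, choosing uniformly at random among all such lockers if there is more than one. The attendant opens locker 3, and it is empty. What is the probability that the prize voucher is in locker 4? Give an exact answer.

Consider each possible location of the prize voucher in turn.
If it is in any of lockers 1, 2, and 5 (prior 1/5 each): the attendant has 3 equally likely choices, so probability 1/3; weight (1/5)·(1/3) = 1/15 each.
If it is in locker 3 (prior 1/5): the attendant opened locker 3, so this case is ruled out; weight (1/5)·0 = 0.
If it is in locker 4 (prior 1/5): the attendant has 4 equally likely choices, so probability 1/4; weight (1/5)·(1/4) = 1/20.
The weights sum to 1/4.
So P(the prize voucher in locker 4 | the attendant opened locker 3) = (1/20) / (1/4) = 1/5.

1/5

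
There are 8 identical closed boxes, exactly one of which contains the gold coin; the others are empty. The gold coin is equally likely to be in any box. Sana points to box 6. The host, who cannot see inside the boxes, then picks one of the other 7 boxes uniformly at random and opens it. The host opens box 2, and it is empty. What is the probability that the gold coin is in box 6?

Consider each possible location of the gold coin in turn.
If it is in any of boxes 1, 3, 4, 5, 6, 7, and 8 (prior 1/8 each): the host picks box 2 with probability 1/7 regardless, and it is not the prize; weight (1/8)·(1/7) = 1/56 each.
If it is in box 2 (prior 1/8): the host opened box 2, so this case is ruled out; weight (1/8)·0 = 0.
The weights sum to 1/8.
So P(the gold coin in box 6 | the host opened box 2) = (1/56) / (1/8) = 1/7.

1/7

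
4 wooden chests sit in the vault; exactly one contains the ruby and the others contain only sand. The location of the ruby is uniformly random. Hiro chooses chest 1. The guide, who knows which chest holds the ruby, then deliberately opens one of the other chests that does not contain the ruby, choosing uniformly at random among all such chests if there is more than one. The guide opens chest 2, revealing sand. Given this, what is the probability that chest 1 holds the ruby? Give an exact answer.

1/4

Apply Bayes' rule, conditioning on where the ruby actually is.
If it is in chest 1 (prior 1/4): the guide has 3 equally likely choices, so probability 1/3; weight (1/4)·(1/3) = 1/12.
If it is in chest 2 (prior 1/4): the guide opened chest 2, so this case is ruled out; weight (1/4)·0 = 0.
If it is in either of chests 3 and 4 (prior 1/4 each): the guide has 2 equally likely choices, so probability 1/2; weight (1/4)·(1/2) = 1/8 each.
The weights sum to 1/3.
So P(the ruby in chest 1 | the guide opened chest 2) = (1/12) / (1/3) = 1/4.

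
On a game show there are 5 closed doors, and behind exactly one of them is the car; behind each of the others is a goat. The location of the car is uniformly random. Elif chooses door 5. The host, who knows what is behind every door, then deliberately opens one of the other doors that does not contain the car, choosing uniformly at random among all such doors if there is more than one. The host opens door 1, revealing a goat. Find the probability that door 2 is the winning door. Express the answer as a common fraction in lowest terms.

4/15

Consider each possible location of the car in turn.
If it is behind door 1 (prior 1/5): the host opened door 1, so this case is ruled out; weight (1/5)·0 = 0.
If it is behind any of doors 2, 3, and 4 (prior 1/5 each): the host has 3 equally likely choices, so probability 1/3; weight (1/5)·(1/3) = 1/15 each.
If it is behind door 5 (prior 1/5): the host has 4 equally likely choices, so probability 1/4; weight (1/5)·(1/4) = 1/20.
The weights sum to 1/4.
So P(the car behind door 2 | the host opened door 1) = (1/15) / (1/4) = 4/15.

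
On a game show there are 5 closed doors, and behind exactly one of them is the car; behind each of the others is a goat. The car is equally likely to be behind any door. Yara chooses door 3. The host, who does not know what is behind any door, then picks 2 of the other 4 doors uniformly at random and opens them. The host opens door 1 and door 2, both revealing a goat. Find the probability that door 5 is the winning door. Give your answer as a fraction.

Condition on the true location of the car.
If it is behind either of doors 1 and 2 (prior 1/5 each): that door was opened and seen not to hold the prize — ruled out; weight (1/5)·0 = 0 each.
If it is behind any of doors 3, 4, and 5 (prior 1/5 each): the host picks exactly this set with probability 1/6 regardless, and none is the prize; weight (1/5)·(1/6) = 1/30 each.
The weights sum to 1/10.
So P(the car behind door 5 | the host opened door 1 and door 2) = (1/30) / (1/10) = 1/3.

1/3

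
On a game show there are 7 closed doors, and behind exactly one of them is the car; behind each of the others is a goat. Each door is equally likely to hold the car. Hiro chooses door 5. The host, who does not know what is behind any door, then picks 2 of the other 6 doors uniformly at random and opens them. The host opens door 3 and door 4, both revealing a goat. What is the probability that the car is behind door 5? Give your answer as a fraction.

1/5

Condition on the true location of the car.
If it is behind any of doors 1, 2, 5, 6, and 7 (prior 1/7 each): the host picks exactly this set with probability 1/15 regardless, and none is the prize; weight (1/7)·(1/15) = 1/105 each.
If it is behind either of doors 3 and 4 (prior 1/7 each): that door was opened and seen not to hold the prize — ruled out; weight (1/7)·0 = 0 each.
The weights sum to 1/21.
So P(the car behind door 5 | the host opened door 3 and door 4) = (1/105) / (1/21) = 1/5.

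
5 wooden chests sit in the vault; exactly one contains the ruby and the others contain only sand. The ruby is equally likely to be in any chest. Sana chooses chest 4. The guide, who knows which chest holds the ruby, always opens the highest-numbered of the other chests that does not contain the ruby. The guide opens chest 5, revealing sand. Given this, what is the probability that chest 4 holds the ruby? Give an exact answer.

Condition on the true location of the ruby.
If it is in any of chests 1, 2, 3, and 4 (prior 1/5 each): chest 5 is the highest-numbered option available, probability 1; weight (1/5)·1 = 1/5 each.
If it is in chest 5 (prior 1/5): the guide opened chest 5, so this case is ruled out; weight (1/5)·0 = 0.
The weights sum to 4/5.
So P(the ruby in chest 4 | the guide opened chest 5) = (1/5) / (4/5) = 1/4.

1/4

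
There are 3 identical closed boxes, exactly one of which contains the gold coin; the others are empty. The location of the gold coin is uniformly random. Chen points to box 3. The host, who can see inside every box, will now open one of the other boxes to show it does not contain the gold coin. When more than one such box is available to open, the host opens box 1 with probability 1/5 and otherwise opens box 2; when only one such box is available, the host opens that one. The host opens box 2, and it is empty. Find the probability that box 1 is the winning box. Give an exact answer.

Condition on the true location of the gold coin.
If it is in box 1 (prior 1/3): only box 2 is available, probability 1; weight (1/3)·1 = 1/3.
If it is in box 2 (prior 1/3): the host opened box 2, so this case is ruled out; weight (1/3)·0 = 0.
If it is in box 3 (prior 1/3): box 1 is available but not opened, probability 4/5; weight (1/3)·(4/5) = 4/15.
The weights sum to 3/5.
So P(the gold coin in box 1 | the host opened box 2) = (1/3) / (3/5) = 5/9.

5/9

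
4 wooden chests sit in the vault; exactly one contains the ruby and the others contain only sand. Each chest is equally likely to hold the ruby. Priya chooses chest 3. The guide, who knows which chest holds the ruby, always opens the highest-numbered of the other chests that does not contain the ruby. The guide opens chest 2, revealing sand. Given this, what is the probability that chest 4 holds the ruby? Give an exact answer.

Condition on the true location of the ruby.
If it is in either of chests 1 and 3 (prior 1/4 each): the guide would have opened chest 4 instead, probability 0; weight (1/4)·0 = 0 each.
If it is in chest 2 (prior 1/4): the guide opened chest 2, so this case is ruled out; weight (1/4)·0 = 0.
If it is in chest 4 (prior 1/4): chest 2 is the highest-numbered option available, probability 1; weight (1/4)·1 = 1/4.
The weights sum to 1/4.
So P(the ruby in chest 4 | the guide opened chest 2) = (1/4) / (1/4) = 1.

1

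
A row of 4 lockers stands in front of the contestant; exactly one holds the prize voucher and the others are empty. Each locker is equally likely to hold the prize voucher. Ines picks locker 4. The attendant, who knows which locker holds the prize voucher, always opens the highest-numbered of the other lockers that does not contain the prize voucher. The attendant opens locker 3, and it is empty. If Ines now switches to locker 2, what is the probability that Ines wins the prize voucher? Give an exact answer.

Condition on the true location of the prize voucher.
If it is in any of lockers 1, 2, and 4 (prior 1/4 each): locker 3 is the highest-numbered option available, probability 1; weight (1/4)·1 = 1/4 each.
If it is in locker 3 (prior 1/4): the attendant opened locker 3, so this case is ruled out; weight (1/4)·0 = 0.
The weights sum to 3/4.
So P(the prize voucher in locker 2 | the attendant opened locker 3) = (1/4) / (3/4) = 1/3.

1/3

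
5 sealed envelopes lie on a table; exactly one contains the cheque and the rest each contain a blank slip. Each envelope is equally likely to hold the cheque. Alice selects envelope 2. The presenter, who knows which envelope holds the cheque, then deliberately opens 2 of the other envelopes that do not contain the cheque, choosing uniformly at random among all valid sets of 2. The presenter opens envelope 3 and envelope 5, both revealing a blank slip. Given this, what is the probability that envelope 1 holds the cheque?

Condition on the true location of the cheque.
If it is in either of envelopes 1 and 4 (prior 1/5 each): the presenter has 3 equally likely choices, so probability 1/3; weight (1/5)·(1/3) = 1/15 each.
If it is in envelope 2 (prior 1/5): the presenter has 6 equally likely choices, so probability 1/6; weight (1/5)·(1/6) = 1/30.
If it is in either of envelopes 3 and 5 (prior 1/5 each): that envelope was opened and seen not to hold the prize — ruled out; weight (1/5)·0 = 0 each.
The weights sum to 1/6.
So P(the cheque in envelope 1 | the presenter opened envelope 3 and envelope 5) = (1/15) / (1/6) = 2/5.

2/5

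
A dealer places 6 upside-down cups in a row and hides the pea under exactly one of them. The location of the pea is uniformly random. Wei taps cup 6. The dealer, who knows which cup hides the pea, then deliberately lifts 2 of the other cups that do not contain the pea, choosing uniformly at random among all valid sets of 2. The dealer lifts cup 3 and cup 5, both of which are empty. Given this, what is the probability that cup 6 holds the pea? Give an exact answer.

Condition on the true location of the pea.
If it is under any of cups 1, 2, and 4 (prior 1/6 each): the dealer has 6 equally likely choices, so probability 1/6; weight (1/6)·(1/6) = 1/36 each.
If it is under either of cups 3 and 5 (prior 1/6 each): that cup was opened and seen not to hold the prize — ruled out; weight (1/6)·0 = 0 each.
If it is under cup 6 (prior 1/6): the dealer has 10 equally likely choices, so probability 1/10; weight (1/6)·(1/10) = 1/60.
The weights sum to 1/10.
So P(the pea under cup 6 | the dealer opened cup 3 and cup 5) = (1/60) / (1/10) = 1/6.

1/6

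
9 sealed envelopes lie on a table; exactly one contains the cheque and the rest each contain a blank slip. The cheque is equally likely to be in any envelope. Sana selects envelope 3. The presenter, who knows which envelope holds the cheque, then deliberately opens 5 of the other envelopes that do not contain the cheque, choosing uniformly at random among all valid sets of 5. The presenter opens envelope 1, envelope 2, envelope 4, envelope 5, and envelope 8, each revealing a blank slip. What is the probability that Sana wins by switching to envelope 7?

8/27

Consider each possible location of the cheque in turn.
If it is in any of envelopes 1, 2, 4, 5, and 8 (prior 1/9 each): that envelope was opened and seen not to hold the prize — ruled out; weight (1/9)·0 = 0 each.
If it is in envelope 3 (prior 1/9): the presenter has 56 equally likely choices, so probability 1/56; weight (1/9)·(1/56) = 1/504.
If it is in any of envelopes 6, 7, and 9 (prior 1/9 each): the presenter has 21 equally likely choices, so probability 1/21; weight (1/9)·(1/21) = 1/189 each.
The weights sum to 1/56.
So P(the cheque in envelope 7 | the presenter opened envelope 1, envelope 2, envelope 4, envelope 5, and envelope 8) = (1/189) / (1/56) = 8/27.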